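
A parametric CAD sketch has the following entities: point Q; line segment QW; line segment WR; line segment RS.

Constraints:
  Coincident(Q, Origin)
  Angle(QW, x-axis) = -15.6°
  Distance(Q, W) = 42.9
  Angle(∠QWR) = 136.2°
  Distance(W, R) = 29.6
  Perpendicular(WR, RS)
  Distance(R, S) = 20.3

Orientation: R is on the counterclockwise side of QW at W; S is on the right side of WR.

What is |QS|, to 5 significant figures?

78.532

Q is at the origin; QW runs at -15.6° with length 42.9, so W = 42.9·(cos -15.6°, sin -15.6°) = (41.320, -11.537). ∠QWR = 136.2°, so WR runs at -15.6° + (180° − 136.2°) = 28.200° from the x-axis; with |WR| = 29.6, R = W + 29.6·(cos 28.200°, sin 28.200°) = (67.406, 2.4508). WR is perpendicular to RS; with |RS| = 20.3 on the right of WR, S = R + 20.3·(0.47255, -0.88130) = (76.999, -15.440). Then |QS| = |S − Q| = 78.532.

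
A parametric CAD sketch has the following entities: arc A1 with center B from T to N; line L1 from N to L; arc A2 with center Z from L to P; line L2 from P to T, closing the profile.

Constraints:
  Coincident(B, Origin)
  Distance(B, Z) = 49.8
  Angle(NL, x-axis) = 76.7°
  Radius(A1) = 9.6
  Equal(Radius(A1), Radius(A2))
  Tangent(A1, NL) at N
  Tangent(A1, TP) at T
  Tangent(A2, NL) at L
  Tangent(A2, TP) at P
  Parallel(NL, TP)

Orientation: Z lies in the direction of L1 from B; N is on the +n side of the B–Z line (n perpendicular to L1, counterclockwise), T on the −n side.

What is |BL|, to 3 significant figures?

50.7

Tangency of A1 to both parallel lines with radius 9.6 puts N and T at B ± 9.6·n: N = (-9.34, 2.21), T = (9.34, -2.21). Equal radii place L and P the same way about Z: L = Z + 9.6·n = (2.11, 50.7), P = Z − 9.6·n = (20.8, 46.3). Then |BL| = |L − B| = 50.7.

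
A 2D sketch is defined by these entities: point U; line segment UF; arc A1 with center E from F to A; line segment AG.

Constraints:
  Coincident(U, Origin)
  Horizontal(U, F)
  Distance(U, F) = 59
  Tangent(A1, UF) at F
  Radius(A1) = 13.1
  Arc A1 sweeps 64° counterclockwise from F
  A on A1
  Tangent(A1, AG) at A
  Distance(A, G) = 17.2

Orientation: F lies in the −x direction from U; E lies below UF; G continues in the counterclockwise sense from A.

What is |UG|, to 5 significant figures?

81.570

U is at the origin; UF is horizontal with |UF| = 59.0 and F on the −x side, so F = (-59.000, 0.0000). A1 meets UF tangentially, so EF is at right angles to UF, so E = F + (0, -13.1) = (-59.000, -13.100). On A1, F sits at bearing 90° from E; a 64° counterclockwise sweep puts A at bearing 154°, so A = E + 13.1·(cos 154°, sin 154°) = (-70.774, -7.3573). The tangent condition forces EA to be normal to AG, so AG runs along (−sin 154°, cos 154°); with |AG| = 17.2, G = (-78.314, -22.817). Then |UG| = |G − U| = 81.570.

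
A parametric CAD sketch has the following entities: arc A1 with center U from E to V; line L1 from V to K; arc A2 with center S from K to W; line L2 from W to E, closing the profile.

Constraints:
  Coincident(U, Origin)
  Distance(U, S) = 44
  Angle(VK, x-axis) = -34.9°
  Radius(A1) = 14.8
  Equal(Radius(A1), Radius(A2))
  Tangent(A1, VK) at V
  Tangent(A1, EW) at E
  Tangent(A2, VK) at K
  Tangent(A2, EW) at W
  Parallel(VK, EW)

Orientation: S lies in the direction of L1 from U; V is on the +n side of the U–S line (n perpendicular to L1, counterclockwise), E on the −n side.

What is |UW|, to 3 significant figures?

46.4

The slot axis is L1's direction at -34.9°, so u = (cos -34.9°, sin -34.9°) = (0.820, -0.572) and n = (−sin -34.9°, cos -34.9°) = (0.572, 0.820). U is at the origin and S lies 44.0 along u from U, so S = 44.0·u = (36.1, -25.2). Tangency of A1 to both parallel lines with radius 14.8 puts V and E at U ± 14.8·n: V = (8.47, 12.1), E = (-8.47, -12.1). Equal radii place K and W the same way about S: K = S + 14.8·n = (44.6, -13.0), W = S − 14.8·n = (27.6, -37.3). Then |UW| = |W − U| = 46.4.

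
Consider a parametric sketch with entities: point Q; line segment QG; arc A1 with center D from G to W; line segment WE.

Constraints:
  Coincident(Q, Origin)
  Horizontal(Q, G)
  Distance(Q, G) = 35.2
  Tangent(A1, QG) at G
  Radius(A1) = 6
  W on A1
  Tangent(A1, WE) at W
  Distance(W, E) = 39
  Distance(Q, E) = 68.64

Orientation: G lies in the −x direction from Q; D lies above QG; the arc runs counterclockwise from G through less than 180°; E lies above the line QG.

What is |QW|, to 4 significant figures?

32.23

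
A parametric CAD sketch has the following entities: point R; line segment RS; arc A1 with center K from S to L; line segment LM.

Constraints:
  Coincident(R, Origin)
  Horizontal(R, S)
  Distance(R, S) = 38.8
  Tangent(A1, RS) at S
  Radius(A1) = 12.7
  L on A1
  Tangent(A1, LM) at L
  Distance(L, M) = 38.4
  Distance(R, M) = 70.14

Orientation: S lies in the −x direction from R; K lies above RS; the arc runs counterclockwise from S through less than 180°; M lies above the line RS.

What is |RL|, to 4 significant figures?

33.60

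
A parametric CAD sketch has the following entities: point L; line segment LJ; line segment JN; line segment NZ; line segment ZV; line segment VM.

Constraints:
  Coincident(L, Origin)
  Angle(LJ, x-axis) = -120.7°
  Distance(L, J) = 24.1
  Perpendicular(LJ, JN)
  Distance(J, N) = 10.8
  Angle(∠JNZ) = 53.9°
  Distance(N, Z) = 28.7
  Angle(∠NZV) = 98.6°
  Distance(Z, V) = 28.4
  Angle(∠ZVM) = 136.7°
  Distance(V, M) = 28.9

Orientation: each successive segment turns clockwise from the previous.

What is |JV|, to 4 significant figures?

32.88

∠JNZ = 53.9° gives NZ at 23.20° from the x-axis; with |NZ| = 28.7, Z = (4.789, -3.902). ∠NZV = 98.6° gives ZV at -58.20° from the x-axis; with |ZV| = 28.4, V = (19.75, -28.04). Then |JV| = |V − J| = 32.88.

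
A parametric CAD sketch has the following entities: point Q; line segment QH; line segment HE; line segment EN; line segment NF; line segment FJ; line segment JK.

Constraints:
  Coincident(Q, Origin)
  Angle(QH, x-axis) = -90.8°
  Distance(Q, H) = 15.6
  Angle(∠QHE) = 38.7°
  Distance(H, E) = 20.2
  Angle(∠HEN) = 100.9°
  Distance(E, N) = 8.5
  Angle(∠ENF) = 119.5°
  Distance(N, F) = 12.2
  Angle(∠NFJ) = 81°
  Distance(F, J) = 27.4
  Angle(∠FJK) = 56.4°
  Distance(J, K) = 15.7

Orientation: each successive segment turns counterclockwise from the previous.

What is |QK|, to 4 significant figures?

16.38

Q is at the origin; QH runs at -90.8° with length 15.6, so H = (-0.2178, -15.60). ∠QHE = 38.7° gives HE at 50.50° from the x-axis; with |HE| = 20.2, E = (12.63, -0.01166). ∠HEN = 100.9° gives EN at 129.6° from the x-axis; with |EN| = 8.5, N = (7.213, 6.538). ∠ENF = 119.5° gives NF at -169.9° from the x-axis; with |NF| = 12.2, F = (-4.798, 4.398). ∠NFJ = 81.0° gives FJ at -70.90° from the x-axis; with |FJ| = 27.4, J = (4.168, -21.49). ∠FJK = 56.4° gives JK at 52.70° from the x-axis; with |JK| = 15.7, K = (13.68, -9.004). Then |QK| = |K − Q| = 16.38.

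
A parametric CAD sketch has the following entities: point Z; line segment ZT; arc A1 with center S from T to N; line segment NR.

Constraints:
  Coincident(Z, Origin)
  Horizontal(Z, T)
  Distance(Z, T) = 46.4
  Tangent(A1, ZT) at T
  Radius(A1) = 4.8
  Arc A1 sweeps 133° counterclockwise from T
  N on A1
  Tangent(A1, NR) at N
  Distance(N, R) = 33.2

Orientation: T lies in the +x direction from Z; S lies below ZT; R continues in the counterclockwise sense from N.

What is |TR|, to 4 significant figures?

37.59

Z is at the origin; Z and T share the same y with |ZT| = 46.4 and T on the +x side, so T = (46.40, 0.000). Since A1 is tangent to ZT there, ST ⟂ ZT, so S = T + (0, -4.8) = (46.40, -4.800). On A1, T sits at bearing 90° from S; a 133° counterclockwise sweep puts N at bearing 223°, so N = S + 4.8·(cos 223°, sin 223°) = (42.89, -8.074). Tangency of A1 to NR means the radius SN is perpendicular to NR, so NR runs along (−sin 223°, cos 223°); with |NR| = 33.2, R = (65.53, -32.35). Then |TR| = |R − T| = 37.59.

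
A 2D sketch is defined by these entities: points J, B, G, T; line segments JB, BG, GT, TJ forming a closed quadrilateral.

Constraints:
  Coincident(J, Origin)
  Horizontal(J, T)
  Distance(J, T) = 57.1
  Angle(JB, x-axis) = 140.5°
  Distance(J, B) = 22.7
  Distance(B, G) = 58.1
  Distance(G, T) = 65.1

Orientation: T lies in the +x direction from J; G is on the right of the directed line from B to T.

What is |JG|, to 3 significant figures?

39.4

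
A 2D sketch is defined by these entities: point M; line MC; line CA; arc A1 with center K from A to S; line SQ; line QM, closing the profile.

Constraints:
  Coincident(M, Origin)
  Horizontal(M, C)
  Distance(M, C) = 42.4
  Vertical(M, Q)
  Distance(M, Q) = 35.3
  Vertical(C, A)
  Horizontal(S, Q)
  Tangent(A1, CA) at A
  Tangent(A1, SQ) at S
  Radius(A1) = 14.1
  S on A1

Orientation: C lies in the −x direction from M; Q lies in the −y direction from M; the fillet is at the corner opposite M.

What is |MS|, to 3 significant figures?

45.2

The virtual corner opposite M is at (-42.4, -35.3). The tangent condition forces KA to be normal to CA and A1 meets SQ tangentially, so KS is at right angles to SQ, with radius 14.1, so the center K sits 14.1 in from both sides at K = (-28.3, -21.2). That places the tangent points at A = (-42.4, -21.2) on CA and S = (-28.3, -35.3) on SQ. Then |MS| = |S − M| = 45.2.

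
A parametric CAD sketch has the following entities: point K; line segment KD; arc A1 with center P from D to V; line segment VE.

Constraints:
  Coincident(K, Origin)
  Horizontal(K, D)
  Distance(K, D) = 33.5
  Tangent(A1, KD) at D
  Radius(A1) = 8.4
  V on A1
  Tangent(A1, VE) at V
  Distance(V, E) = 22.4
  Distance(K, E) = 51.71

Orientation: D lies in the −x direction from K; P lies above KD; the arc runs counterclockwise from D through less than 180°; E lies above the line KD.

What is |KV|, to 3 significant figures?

30.4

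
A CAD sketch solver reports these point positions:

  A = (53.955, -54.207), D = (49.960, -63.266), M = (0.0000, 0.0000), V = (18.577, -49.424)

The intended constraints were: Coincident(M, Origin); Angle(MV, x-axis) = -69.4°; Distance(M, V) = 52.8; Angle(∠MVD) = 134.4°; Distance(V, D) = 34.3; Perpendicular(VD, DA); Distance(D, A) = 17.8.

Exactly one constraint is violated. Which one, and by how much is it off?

Distance(D, A) = 17.8 — off by 7.90.

M = (0.00, 0.00) ✓; MV at -69.40° ✓; |MV| = 52.80 ✓; ∠MVD = 134.4° ✓; |VD| = 34.30 ✓; ∠(VD, DA) = 90.00° ✓; |DA| = 9.901 ✗.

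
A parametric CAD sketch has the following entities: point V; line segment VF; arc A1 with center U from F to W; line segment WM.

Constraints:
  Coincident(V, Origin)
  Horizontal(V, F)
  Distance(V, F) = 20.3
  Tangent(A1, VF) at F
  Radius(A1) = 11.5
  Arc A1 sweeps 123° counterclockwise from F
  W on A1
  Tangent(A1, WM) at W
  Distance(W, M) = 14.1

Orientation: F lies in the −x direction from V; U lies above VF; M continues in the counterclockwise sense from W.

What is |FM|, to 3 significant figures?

29.7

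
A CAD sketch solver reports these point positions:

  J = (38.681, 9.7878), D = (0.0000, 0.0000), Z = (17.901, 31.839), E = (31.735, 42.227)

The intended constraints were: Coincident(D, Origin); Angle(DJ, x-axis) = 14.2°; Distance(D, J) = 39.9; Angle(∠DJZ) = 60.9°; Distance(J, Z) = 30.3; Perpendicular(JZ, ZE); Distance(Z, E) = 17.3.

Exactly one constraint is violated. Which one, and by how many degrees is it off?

Perpendicular(JZ, ZE) — off by 6.40°.

D = (0.00, 0.00) ✓; DJ at 14.20° ✓; |DJ| = 39.90 ✓; ∠DJZ = 60.90° ✓; |JZ| = 30.30 ✓; ∠(JZ, ZE) = 96.40° ✗; |ZE| = 17.30 ✓.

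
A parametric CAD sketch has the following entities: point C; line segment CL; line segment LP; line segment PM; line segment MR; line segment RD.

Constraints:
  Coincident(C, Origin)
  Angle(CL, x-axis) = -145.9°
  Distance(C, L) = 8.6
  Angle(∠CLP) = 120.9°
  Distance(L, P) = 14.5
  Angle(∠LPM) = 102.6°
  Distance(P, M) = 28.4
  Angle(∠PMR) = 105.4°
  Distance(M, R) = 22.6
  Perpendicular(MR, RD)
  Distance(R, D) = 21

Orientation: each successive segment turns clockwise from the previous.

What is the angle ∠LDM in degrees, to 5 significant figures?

80.154°

C is at the origin; CL runs at -145.9° with length 8.6, so L = (-7.1213, -4.8215). ∠CLP = 120.9° gives LP at 155.00° from the x-axis; with |LP| = 14.5, P = (-20.263, 1.3065). ∠LPM = 102.6° gives PM at 77.600° from the x-axis; with |PM| = 28.4, M = (-14.164, 29.044). ∠PMR = 105.4° gives MR at 3.0000° from the x-axis; with |MR| = 22.6, R = (8.4047, 30.227). The perpendicularity gives RD at right angles to MR, so RD runs at -87.000°; with |RD| = 21.0, D = (9.5038, 9.2555). Then cos ∠LDM = DL·DM / (|DL||DM|), giving 80.154°.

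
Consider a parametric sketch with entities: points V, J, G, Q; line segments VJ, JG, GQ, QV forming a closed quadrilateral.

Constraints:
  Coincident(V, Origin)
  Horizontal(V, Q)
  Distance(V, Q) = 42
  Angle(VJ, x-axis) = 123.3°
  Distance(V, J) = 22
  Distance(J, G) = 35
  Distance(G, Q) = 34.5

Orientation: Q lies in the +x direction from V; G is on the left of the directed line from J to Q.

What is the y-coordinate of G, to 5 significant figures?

27.838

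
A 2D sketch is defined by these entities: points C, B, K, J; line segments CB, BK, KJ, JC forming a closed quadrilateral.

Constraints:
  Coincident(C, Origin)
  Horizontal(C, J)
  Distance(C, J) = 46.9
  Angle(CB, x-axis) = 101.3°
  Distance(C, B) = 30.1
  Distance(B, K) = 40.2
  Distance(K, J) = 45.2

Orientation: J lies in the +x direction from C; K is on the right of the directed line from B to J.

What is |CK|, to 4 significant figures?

10.12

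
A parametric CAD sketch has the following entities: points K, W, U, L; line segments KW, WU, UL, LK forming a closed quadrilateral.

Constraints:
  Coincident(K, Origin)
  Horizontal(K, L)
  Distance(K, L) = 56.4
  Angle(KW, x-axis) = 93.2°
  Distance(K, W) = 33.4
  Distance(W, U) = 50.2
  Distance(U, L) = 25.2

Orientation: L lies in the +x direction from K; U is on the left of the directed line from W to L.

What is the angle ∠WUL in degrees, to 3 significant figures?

122°

Checks: |WU| = 50.20 ✓; |UL| = 25.20 ✓.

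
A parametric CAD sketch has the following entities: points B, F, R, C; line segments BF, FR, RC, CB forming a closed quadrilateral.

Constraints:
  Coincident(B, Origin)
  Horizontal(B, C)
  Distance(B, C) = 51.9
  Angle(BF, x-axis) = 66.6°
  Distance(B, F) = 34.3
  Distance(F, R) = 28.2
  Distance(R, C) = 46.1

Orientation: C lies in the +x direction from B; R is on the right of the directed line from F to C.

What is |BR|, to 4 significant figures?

7.401

Checks: |FR| = 28.20 ✓; |RC| = 46.10 ✓.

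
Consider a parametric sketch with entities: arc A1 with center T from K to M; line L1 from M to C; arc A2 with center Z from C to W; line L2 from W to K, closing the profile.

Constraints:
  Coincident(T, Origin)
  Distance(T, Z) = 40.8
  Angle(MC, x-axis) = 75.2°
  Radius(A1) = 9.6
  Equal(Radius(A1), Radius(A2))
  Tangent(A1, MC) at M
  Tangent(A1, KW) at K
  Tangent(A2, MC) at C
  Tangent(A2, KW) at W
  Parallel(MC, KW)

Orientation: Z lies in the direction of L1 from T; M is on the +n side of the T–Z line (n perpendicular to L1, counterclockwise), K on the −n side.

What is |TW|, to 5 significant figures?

41.914

The slot axis is L1's direction at 75.2°, so u = (cos 75.2°, sin 75.2°) = (0.25545, 0.96682) and n = (−sin 75.2°, cos 75.2°) = (-0.96682, 0.25545). T is at the origin and Z lies 40.8 along u from T, so Z = 40.8·u = (10.422, 39.446). Tangency of A1 to both parallel lines with radius 9.6 puts M and K at T ± 9.6·n: M = (-9.2815, 2.4523), K = (9.2815, -2.4523). Equal radii place C and W the same way about Z: C = Z + 9.6·n = (1.1407, 41.899), W = Z − 9.6·n = (19.704, 36.994). Then |TW| = |W − T| = 41.914.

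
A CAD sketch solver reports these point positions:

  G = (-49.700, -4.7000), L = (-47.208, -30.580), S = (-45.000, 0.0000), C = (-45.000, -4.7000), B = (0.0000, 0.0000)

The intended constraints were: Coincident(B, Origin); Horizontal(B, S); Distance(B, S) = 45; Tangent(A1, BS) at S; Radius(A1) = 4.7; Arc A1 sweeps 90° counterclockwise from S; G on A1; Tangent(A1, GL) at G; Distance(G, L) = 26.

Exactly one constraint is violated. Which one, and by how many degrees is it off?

Tangent(A1, GL) at G — off by 5.50°.

B = (0.00, 0.00) ✓; B.y = 0.00, S.y = 0.00 ✓; |BS| = 45.00 ✓; ∠(CS, SB) = 90.00° ✓; |CS| = 4.700 ✓; bearing(C→G) − bearing(C→S) = 90.00° ✓; |CG| = 4.700 ✓; ∠(CG, GL) = 84.50° ✗; |GL| = 26.00 ✓.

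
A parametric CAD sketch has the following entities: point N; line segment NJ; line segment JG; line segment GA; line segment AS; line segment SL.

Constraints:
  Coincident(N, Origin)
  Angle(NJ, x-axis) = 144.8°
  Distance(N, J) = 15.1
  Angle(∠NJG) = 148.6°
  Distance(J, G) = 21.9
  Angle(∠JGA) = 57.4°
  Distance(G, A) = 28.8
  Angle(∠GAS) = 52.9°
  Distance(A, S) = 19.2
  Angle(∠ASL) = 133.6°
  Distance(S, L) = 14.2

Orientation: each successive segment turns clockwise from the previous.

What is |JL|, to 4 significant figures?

8.823

N is at the origin; NJ runs at 144.8° with length 15.1, so J = (-12.34, 8.704). ∠NJG = 148.6° gives JG at 113.4° from the x-axis; with |JG| = 21.9, G = (-21.04, 28.80). ∠JGA = 57.4° gives GA at -9.200° from the x-axis; with |GA| = 28.8, A = (7.393, 24.20). ∠GAS = 52.9° gives AS at -136.3° from the x-axis; with |AS| = 19.2, S = (-6.488, 10.93). ∠ASL = 133.6° gives SL at 177.3° from the x-axis; with |SL| = 14.2, L = (-20.67, 11.60). Then |JL| = |L − J| = 8.823.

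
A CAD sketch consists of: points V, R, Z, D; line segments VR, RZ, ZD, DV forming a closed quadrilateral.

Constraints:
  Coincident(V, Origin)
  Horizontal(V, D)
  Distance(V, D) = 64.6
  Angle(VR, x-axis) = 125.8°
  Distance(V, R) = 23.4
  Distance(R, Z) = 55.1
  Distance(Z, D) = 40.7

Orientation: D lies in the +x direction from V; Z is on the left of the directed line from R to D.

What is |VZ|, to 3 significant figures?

51.2

V is at the origin; VD is horizontal with |VD| = 64.6 and D in +x, so D = (64.6, 0). VR runs at 125.8° with |VR| = 23.4, so R = (-13.7, 19.0). Z is determined by |RZ| = 55.1 and |ZD| = 40.7 together: it lies at the intersection of circle(R, 55.1) and circle(D, 40.7). With |RD| = 80.6, the foot of the radical line on RD is 48.8 from R and the perpendicular offset is √(55.1² − 48.8²) = 25.5. Taking the left-of-RD solution: Z = (39.8, 32.3).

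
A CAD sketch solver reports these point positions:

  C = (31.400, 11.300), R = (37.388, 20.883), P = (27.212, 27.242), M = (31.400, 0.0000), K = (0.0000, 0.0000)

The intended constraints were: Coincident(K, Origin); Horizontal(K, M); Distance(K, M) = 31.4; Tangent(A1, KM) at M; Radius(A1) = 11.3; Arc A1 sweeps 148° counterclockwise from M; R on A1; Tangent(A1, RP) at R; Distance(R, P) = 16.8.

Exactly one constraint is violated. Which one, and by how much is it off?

Distance(R, P) = 16.8 — off by 4.80.

K = (0.00, 0.00) ✓; K.y = 0.00, M.y = 0.00 ✓; |KM| = 31.40 ✓; ∠(CM, MK) = 90.00° ✓; |CM| = 11.30 ✓; bearing(C→R) − bearing(C→M) = 148.0° ✓; |CR| = 11.30 ✓; ∠(CR, RP) = 90.00° ✓; |RP| = 12.00 ✗.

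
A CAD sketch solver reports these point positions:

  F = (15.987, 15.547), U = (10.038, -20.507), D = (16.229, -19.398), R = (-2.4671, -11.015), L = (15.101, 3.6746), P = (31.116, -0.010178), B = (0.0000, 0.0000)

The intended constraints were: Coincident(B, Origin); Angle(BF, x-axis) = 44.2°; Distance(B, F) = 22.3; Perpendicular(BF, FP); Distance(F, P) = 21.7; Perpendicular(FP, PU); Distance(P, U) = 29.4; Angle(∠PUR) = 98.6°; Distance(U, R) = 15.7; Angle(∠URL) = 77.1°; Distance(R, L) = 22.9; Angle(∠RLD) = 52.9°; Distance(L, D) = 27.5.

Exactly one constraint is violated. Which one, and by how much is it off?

Distance(L, D) = 27.5 — off by 4.40.

B = (0.00, 0.00) ✓; BF at 44.20° ✓; |BF| = 22.30 ✓; ∠(BF, FP) = 90.00° ✓; |FP| = 21.70 ✓; ∠(FP, PU) = 90.00° ✓; |PU| = 29.40 ✓; ∠PUR = 98.60° ✓; |UR| = 15.70 ✓; ∠URL = 77.10° ✓; |RL| = 22.90 ✓; ∠RLD = 52.90° ✓; |LD| = 23.10 ✗.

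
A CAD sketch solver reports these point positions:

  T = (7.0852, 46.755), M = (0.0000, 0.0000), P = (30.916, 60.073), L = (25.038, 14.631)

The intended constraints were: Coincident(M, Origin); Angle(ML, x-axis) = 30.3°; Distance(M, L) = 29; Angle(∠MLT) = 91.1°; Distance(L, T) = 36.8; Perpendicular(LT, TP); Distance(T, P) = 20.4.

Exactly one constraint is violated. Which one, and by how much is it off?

Distance(T, P) = 20.4 — off by 6.90.

M = (0.00, 0.00) ✓; ML at 30.30° ✓; |ML| = 29.00 ✓; ∠MLT = 91.10° ✓; |LT| = 36.80 ✓; ∠(LT, TP) = 90.00° ✓; |TP| = 27.30 ✗.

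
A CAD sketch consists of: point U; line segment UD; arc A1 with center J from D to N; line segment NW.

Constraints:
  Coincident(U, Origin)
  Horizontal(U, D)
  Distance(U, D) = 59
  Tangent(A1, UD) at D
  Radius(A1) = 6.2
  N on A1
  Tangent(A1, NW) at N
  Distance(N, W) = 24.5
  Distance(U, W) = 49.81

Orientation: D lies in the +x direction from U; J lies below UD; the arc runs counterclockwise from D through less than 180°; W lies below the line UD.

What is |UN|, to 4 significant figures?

53.53

U is at the origin; U and D share the same y with |UD| = 59.0 and D on the +x side, so D = (59.00, 0.000). Tangency of A1 to UD means the radius JD is perpendicular to UD, so J = D + (0, -6.2) = (59.00, -6.200). Since JN ⟂ NW (tangency), |JW| = √(6.2² + 24.5²) = 25.27 regardless of where N sits on A1. So W lies on both circle(U, 49.81) and circle(J, 25.27); the below-UD intersection is W = (42.75, -25.56). N is the foot of the tangent from W: N = (53.42, -3.501).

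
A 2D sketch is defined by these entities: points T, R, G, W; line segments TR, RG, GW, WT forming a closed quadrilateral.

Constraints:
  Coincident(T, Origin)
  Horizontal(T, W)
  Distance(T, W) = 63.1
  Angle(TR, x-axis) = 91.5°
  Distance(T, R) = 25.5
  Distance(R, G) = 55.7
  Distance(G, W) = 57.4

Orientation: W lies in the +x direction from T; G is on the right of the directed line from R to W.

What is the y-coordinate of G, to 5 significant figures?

-28.444

Checks: |RG| = 55.70 ✓; |GW| = 57.40 ✓.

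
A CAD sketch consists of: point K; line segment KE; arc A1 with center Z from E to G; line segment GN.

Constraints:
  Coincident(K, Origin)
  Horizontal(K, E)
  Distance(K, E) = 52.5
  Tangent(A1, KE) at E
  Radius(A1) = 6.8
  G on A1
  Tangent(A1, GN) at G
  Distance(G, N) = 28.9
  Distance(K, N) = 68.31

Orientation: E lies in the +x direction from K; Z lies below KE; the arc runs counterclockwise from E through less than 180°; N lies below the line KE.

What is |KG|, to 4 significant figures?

47.27

Checks: |ZG| = 6.800 ✓; ∠(ZG, GN) = 90.00° ✓; |GN| = 28.90 ✓; |KN| = 68.31 ✓.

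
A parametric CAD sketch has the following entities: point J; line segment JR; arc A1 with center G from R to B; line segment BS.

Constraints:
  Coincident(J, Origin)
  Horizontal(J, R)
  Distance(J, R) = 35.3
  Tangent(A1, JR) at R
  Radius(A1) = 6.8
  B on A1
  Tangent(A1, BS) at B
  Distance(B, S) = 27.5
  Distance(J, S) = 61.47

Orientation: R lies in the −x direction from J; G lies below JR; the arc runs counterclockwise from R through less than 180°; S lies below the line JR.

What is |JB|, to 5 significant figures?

41.263

Checks: |GB| = 6.800 ✓; ∠(GB, BS) = 90.00° ✓; |BS| = 27.50 ✓; |JS| = 61.47 ✓.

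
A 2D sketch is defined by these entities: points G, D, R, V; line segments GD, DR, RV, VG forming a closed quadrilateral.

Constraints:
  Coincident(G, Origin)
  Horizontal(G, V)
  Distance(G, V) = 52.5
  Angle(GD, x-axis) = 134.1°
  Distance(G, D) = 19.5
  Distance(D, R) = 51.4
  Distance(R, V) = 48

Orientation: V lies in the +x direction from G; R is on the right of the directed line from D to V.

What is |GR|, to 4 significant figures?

32.49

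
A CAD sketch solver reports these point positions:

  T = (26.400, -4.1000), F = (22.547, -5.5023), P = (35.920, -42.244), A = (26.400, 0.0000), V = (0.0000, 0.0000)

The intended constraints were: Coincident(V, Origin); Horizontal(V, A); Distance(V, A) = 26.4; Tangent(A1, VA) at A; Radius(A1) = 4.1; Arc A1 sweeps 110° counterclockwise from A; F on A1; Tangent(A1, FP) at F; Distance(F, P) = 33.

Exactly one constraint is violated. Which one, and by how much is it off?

Distance(F, P) = 33 — off by 6.10.

V = (0.00, 0.00) ✓; V.y = 0.00, A.y = 0.00 ✓; |VA| = 26.40 ✓; ∠(TA, AV) = 90.00° ✓; |TA| = 4.100 ✓; bearing(T→F) − bearing(T→A) = 110.0° ✓; |TF| = 4.100 ✓; ∠(TF, FP) = 90.00° ✓; |FP| = 39.10 ✗.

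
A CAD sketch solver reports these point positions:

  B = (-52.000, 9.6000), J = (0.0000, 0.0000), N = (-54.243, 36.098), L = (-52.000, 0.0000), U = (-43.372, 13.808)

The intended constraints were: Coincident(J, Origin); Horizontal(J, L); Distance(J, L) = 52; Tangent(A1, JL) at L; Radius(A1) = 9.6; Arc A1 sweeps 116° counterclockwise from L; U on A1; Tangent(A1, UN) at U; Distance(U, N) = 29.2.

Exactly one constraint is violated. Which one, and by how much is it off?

Distance(U, N) = 29.2 — off by 4.40.

J = (0.00, 0.00) ✓; J.y = 0.00, L.y = 0.00 ✓; |JL| = 52.00 ✓; ∠(BL, LJ) = 90.00° ✓; |BL| = 9.600 ✓; bearing(B→U) − bearing(B→L) = 116.0° ✓; |BU| = 9.599 ✓; ∠(BU, UN) = 90.00° ✓; |UN| = 24.80 ✗.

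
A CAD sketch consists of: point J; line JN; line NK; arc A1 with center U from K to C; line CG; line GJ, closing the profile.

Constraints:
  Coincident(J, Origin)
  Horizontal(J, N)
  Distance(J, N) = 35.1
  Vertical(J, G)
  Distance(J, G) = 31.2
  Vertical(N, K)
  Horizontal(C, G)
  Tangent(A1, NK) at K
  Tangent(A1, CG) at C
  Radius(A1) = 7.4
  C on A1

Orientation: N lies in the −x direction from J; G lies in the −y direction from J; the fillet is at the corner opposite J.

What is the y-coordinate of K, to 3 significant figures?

-23.8

The virtual corner opposite J is at (-35.1, -31.2). Since A1 is tangent to NK there, UK ⟂ NK and tangency of A1 to CG means the radius UC is perpendicular to CG, with radius 7.4, so the center U sits 7.4 in from both sides at U = (-27.7, -23.8). That places the tangent points at K = (-35.1, -23.8) on NK and C = (-27.7, -31.2) on CG. So K.y = -23.8.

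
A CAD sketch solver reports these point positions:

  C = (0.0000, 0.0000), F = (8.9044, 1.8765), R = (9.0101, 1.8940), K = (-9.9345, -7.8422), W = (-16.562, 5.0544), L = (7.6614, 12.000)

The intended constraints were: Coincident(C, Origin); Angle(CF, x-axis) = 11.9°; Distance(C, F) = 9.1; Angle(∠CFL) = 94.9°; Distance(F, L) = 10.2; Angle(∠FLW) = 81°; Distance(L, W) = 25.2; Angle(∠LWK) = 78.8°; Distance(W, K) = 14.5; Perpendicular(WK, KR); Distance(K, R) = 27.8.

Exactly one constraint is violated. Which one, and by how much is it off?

Distance(K, R) = 27.8 — off by 6.50.

C = (0.00, 0.00) ✓; CF at 11.90° ✓; |CF| = 9.100 ✓; ∠CFL = 94.90° ✓; |FL| = 10.20 ✓; ∠FLW = 81.00° ✓; |LW| = 25.20 ✓; ∠LWK = 78.80° ✓; |WK| = 14.50 ✓; ∠(WK, KR) = 90.00° ✓; |KR| = 21.30 ✗.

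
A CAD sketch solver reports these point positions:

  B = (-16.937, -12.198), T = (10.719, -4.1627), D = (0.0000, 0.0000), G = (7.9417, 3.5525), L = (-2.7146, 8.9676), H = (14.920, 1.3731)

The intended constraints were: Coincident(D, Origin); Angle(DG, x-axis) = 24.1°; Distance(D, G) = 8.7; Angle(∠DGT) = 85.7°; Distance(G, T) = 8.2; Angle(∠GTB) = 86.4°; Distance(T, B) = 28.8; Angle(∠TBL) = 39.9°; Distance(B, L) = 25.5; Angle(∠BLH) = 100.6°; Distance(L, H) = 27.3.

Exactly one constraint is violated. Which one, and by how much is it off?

Distance(L, H) = 27.3 — off by 8.10.

D = (0.00, 0.00) ✓; DG at 24.10° ✓; |DG| = 8.700 ✓; ∠DGT = 85.70° ✓; |GT| = 8.200 ✓; ∠GTB = 86.40° ✓; |TB| = 28.80 ✓; ∠TBL = 39.90° ✓; |BL| = 25.50 ✓; ∠BLH = 100.6° ✓; |LH| = 19.20 ✗.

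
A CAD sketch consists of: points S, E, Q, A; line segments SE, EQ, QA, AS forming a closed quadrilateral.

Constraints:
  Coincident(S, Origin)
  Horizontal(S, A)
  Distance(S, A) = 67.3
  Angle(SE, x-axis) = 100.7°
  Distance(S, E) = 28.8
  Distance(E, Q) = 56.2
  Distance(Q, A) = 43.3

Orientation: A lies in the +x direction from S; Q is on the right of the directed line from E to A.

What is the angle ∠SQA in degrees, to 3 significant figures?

125°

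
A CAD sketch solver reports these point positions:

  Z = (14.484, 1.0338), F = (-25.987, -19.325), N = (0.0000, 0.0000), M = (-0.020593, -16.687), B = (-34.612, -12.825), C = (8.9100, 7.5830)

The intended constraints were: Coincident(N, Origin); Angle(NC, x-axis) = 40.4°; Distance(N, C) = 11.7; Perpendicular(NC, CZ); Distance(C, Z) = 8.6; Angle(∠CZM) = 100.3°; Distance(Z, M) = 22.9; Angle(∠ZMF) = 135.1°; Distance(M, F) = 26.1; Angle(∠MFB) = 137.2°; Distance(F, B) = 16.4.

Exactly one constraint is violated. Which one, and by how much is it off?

Distance(F, B) = 16.4 — off by 5.60.

N = (0.00, 0.00) ✓; NC at 40.40° ✓; |NC| = 11.70 ✓; ∠(NC, CZ) = 90.00° ✓; |CZ| = 8.600 ✓; ∠CZM = 100.3° ✓; |ZM| = 22.90 ✓; ∠ZMF = 135.1° ✓; |MF| = 26.10 ✓; ∠MFB = 137.2° ✓; |FB| = 10.80 ✗.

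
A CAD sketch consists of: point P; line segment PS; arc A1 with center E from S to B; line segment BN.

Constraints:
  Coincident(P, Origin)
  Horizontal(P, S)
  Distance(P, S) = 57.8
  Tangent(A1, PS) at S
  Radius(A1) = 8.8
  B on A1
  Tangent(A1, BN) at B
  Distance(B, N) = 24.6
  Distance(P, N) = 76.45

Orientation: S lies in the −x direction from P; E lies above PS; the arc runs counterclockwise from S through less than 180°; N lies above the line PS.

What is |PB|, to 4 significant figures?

53.83

P is at the origin; P and S share the same y with |PS| = 57.8 and S on the −x side, so S = (-57.80, 0.000). A1 meets PS tangentially, so ES is at right angles to PS, so E = S + (0, 8.8) = (-57.80, 8.800). Since EB ⟂ BN (tangency), |EN| = √(8.8² + 24.6²) = 26.13 regardless of where B sits on A1. So N lies on both circle(P, 76.45) and circle(E, 26.13); the above-PS intersection is N = (-69.31, 32.25). B is the foot of the tangent from N: B = (-51.67, 15.11).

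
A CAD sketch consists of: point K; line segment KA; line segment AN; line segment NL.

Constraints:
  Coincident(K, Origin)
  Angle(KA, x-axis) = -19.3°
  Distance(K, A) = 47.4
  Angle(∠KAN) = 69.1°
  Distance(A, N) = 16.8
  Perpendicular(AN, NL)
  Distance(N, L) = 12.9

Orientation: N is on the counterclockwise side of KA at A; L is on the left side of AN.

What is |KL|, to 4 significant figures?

31.38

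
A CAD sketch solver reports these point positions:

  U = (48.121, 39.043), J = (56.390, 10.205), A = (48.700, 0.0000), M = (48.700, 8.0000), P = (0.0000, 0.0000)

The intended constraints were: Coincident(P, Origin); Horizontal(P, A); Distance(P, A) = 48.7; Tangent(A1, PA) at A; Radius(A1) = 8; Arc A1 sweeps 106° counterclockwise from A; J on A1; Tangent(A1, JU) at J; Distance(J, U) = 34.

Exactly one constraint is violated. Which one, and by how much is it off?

Distance(J, U) = 34 — off by 4.00.

P = (0.00, 0.00) ✓; P.y = 0.00, A.y = 0.00 ✓; |PA| = 48.70 ✓; ∠(MA, AP) = 90.00° ✓; |MA| = 8.000 ✓; bearing(M→J) − bearing(M→A) = 106.0° ✓; |MJ| = 8.000 ✓; ∠(MJ, JU) = 90.00° ✓; |JU| = 30.00 ✗.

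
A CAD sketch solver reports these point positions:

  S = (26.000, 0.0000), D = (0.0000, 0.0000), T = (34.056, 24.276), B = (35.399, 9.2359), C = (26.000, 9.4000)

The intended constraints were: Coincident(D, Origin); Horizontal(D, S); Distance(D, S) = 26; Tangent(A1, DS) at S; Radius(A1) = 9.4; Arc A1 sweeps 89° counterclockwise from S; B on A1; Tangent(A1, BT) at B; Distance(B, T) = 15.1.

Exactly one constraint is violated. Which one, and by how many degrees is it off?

Tangent(A1, BT) at B — off by 6.10°.

D = (0.00, 0.00) ✓; D.y = 0.00, S.y = 0.00 ✓; |DS| = 26.00 ✓; ∠(CS, SD) = 90.00° ✓; |CS| = 9.400 ✓; bearing(C→B) − bearing(C→S) = 89.00° ✓; |CB| = 9.400 ✓; ∠(CB, BT) = 83.90° ✗; |BT| = 15.10 ✓.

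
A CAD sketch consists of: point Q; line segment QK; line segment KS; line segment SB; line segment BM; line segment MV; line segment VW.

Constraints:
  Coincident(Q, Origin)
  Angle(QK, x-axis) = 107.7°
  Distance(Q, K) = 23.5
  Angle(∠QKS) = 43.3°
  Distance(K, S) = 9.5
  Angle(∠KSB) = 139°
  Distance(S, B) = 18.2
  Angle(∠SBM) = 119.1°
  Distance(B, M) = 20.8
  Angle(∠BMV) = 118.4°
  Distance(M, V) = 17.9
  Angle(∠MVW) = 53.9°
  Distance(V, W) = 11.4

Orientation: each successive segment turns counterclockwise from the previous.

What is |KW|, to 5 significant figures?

27.222

Q is at the origin; QK runs at 107.7° with length 23.5, so K = (-7.1448, 22.388). ∠QKS = 43.3° gives KS at -115.60° from the x-axis; with |KS| = 9.5, S = (-11.250, 13.820). ∠KSB = 139.0° gives SB at -74.600° from the x-axis; with |SB| = 18.2, B = (-6.4165, -3.7264). ∠SBM = 119.1° gives BM at -13.700° from the x-axis; with |BM| = 20.8, M = (13.792, -8.6526). ∠BMV = 118.4° gives MV at 47.900° from the x-axis; with |MV| = 17.9, V = (25.792, 4.6287). ∠MVW = 53.9° gives VW at 174.00° from the x-axis; with |VW| = 11.4, W = (14.455, 5.8204). Then |KW| = |W − K| = 27.222.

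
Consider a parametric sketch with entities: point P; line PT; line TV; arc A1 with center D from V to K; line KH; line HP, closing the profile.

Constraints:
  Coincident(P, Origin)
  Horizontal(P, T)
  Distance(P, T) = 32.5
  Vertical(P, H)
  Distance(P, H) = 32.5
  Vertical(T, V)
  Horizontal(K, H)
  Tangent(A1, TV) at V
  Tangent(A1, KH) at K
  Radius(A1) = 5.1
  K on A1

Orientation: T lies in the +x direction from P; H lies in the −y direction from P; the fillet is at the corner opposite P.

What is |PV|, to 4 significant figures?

42.51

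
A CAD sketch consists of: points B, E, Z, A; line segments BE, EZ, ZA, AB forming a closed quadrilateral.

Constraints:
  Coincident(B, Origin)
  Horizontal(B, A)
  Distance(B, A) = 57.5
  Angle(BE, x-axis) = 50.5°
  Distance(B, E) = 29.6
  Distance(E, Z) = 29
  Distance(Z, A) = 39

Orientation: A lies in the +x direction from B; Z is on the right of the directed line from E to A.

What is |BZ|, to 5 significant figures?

19.963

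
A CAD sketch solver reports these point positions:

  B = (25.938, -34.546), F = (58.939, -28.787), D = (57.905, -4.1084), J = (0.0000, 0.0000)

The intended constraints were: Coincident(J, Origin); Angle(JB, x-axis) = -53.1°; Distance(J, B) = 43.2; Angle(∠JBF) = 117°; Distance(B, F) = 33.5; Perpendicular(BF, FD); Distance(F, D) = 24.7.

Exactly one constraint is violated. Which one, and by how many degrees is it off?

Perpendicular(BF, FD) — off by 7.50°.

J = (0.00, 0.00) ✓; JB at -53.10° ✓; |JB| = 43.20 ✓; ∠JBF = 117.0° ✓; |BF| = 33.50 ✓; ∠(BF, FD) = 82.50° ✗; |FD| = 24.70 ✓.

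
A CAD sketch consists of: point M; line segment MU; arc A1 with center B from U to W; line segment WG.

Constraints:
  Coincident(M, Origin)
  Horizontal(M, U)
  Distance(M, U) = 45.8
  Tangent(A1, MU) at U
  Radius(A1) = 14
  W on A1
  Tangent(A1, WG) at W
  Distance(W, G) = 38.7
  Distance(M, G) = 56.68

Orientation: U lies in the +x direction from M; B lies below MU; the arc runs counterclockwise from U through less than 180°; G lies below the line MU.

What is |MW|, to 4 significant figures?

34.11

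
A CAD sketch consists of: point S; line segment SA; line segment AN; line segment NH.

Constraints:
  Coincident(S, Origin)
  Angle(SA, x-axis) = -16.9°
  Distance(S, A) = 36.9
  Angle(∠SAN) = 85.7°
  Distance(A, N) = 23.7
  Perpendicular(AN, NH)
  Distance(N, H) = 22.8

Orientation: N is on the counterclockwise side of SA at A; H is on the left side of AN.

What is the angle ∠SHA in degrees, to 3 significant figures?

77.7°

S is at the origin; SA runs at -16.9° with length 36.9, so A = 36.9·(cos -16.9°, sin -16.9°) = (35.3, -10.7). ∠SAN = 85.7°, so AN runs at -16.9° + (180° − 85.7°) = 77.4° from the x-axis; with |AN| = 23.7, N = A + 23.7·(cos 77.4°, sin 77.4°) = (40.5, 12.4). AN is perpendicular to NH; with |NH| = 22.8 on the left of AN, H = N + 22.8·(-0.976, 0.218) = (18.2, 17.4). Then cos ∠SHA = HS·HA / (|HS||HA|), giving 77.7°.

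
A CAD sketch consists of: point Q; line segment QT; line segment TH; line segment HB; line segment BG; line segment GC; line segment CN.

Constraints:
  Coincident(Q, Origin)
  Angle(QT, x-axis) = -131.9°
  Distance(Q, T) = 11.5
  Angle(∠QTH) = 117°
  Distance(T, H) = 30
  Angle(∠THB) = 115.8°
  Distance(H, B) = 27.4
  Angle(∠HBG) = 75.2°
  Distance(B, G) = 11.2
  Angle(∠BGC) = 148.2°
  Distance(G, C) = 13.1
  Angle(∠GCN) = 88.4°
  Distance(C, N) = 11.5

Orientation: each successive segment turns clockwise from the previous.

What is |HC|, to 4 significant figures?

24.88

Q is at the origin; QT runs at -131.9° with length 11.5, so T = (-7.680, -8.560). ∠QTH = 117.0° gives TH at 165.1° from the x-axis; with |TH| = 30.0, H = (-36.67, -0.8456). ∠THB = 115.8° gives HB at 100.9° from the x-axis; with |HB| = 27.4, B = (-41.85, 26.06). ∠HBG = 75.2° gives BG at -3.900° from the x-axis; with |BG| = 11.2, G = (-30.68, 25.30). ∠BGC = 148.2° gives GC at -35.70° from the x-axis; with |GC| = 13.1, C = (-20.04, 17.65). Then |HC| = |C − H| = 24.88.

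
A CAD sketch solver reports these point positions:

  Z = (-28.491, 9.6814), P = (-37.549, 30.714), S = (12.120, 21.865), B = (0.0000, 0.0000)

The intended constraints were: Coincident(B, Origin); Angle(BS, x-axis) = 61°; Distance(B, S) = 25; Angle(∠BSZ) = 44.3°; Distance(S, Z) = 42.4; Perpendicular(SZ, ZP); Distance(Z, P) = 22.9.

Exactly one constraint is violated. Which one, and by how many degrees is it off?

Perpendicular(SZ, ZP) — off by 6.60°.

B = (0.00, 0.00) ✓; BS at 61.00° ✓; |BS| = 25.00 ✓; ∠BSZ = 44.30° ✓; |SZ| = 42.40 ✓; ∠(SZ, ZP) = 83.40° ✗; |ZP| = 22.90 ✓.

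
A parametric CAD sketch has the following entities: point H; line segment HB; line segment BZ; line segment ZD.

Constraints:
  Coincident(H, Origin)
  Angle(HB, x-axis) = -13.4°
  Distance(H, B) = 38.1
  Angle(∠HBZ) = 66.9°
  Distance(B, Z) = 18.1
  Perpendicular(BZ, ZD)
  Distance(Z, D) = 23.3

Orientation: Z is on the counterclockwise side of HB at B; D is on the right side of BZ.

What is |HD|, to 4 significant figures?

58.43

H is at the origin; HB runs at -13.4° with length 38.1, so B = 38.1·(cos -13.4°, sin -13.4°) = (37.06, -8.830). ∠HBZ = 66.9°, so BZ runs at -13.4° + (180° − 66.9°) = 99.70° from the x-axis; with |BZ| = 18.1, Z = B + 18.1·(cos 99.70°, sin 99.70°) = (34.01, 9.012). The perpendicularity gives ZD at right angles to BZ; with |ZD| = 23.3 on the right of BZ, D = Z + 23.3·(0.9857, 0.1685) = (56.98, 12.94). Then |HD| = |D − H| = 58.43.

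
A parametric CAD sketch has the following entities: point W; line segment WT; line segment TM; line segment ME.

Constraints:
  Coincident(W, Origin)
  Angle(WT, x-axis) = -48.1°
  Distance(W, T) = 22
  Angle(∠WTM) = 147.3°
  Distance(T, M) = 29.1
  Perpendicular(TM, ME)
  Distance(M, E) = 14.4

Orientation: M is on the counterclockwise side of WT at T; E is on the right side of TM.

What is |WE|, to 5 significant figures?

54.387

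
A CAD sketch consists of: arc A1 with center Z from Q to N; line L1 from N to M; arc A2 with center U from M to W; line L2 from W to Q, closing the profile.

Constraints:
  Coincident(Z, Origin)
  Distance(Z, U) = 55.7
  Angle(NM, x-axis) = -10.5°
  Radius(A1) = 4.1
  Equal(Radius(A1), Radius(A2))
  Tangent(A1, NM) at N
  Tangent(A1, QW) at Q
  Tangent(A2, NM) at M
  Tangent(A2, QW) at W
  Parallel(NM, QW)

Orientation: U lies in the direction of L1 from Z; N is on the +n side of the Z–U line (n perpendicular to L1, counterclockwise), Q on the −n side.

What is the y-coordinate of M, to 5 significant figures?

-6.1192

The slot axis is L1's direction at -10.5°, so u = (cos -10.5°, sin -10.5°) = (0.98325, -0.18224) and n = (−sin -10.5°, cos -10.5°) = (0.18224, 0.98325). Z is at the origin and U lies 55.7 along u from Z, so U = 55.7·u = (54.767, -10.151). Tangency of A1 to both parallel lines with radius 4.1 puts N and Q at Z ± 4.1·n: N = (0.74717, 4.0313), Q = (-0.74717, -4.0313). Equal radii place M and W the same way about U: M = U + 4.1·n = (55.514, -6.1192), W = U − 4.1·n = (54.020, -14.182). So M.y = -6.1192.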